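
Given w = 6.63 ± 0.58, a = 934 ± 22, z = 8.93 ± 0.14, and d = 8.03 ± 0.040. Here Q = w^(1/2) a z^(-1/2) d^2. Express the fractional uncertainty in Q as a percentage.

5.13%

Products/powers → add relative errors in quadrature, weighted by exponent:
  (½·δw/w)² = (0.5×0.0875)² = 0.00191;  (1·δa/a)² = (1×0.0236)² = 0.000555;  (−½·δz/z)² = (-0.5×0.0157)² = 6.14e-05;  (2·δd/d)² = (2×0.00498)² = 9.93e-05
δQ/Q = √(0.00263) = 0.0513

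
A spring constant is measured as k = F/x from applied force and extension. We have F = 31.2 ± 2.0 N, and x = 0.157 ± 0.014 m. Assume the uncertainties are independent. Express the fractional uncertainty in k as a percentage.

11.0%

k is a product of powers, so relative uncertainties combine in quadrature:
  (1·δF/F)² = (1×0.0641)² = 0.00411;  (-1·δx/x)² = (-1×0.0892)² = 0.00795
δk/k = √(0.0121) = 0.110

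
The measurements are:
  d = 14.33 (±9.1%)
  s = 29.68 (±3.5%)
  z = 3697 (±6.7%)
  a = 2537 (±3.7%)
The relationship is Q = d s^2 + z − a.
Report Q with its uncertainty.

Let p = d·s^2 = 12620. δp/p = √((1·δd/d)² + (2·δs/s)²) = √(0.00828 + 0.00490) = 0.115, so δp = 1450.
Q = p + z − a: δQ = √(δp² + δz² + δa²) = √(2.1e+06 + 61400 + 8810) = 1470
Q = 13780.

13780 ± 1470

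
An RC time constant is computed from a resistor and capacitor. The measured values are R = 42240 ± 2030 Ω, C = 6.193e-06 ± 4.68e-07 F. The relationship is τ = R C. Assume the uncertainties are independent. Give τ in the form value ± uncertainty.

Products/powers → add relative errors in quadrature, weighted by exponent:
  (1·δR/R)² = (1×0.0481)² = 0.00231;  (1·δC/C)² = (1×0.0756)² = 0.00571
δτ/τ = √(0.00802) = 0.0896
τ = 0.2616 s, so δτ = 0.0896 × 0.2616 = 0.0234 s.

0.2616 ± 0.0234 s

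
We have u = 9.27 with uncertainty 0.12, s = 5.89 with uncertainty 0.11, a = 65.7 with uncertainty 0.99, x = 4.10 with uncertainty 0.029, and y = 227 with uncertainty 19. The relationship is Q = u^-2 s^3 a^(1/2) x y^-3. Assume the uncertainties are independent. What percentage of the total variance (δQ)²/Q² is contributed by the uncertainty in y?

94.2%

(δQ/Q)² = (-2·δu/u)² + (3·δs/s)² + (½·δa/a)² + (1·δx/x)² + (-3·δy/y)²
  u term: (-2×0.0129)² = 0.000670
  s term: (3×0.0187)² = 0.00314
  a term: (0.5×0.0151)² = 5.68e-05
  x term: (1×0.00707)² = 5e-05
  y term: (-3×0.0837)² = 0.0631
Total = 0.0670. Share from y = 0.0631/0.0670 = 0.942.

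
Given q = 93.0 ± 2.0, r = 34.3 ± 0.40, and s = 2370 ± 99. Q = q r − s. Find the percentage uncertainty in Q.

15.4%

Let p = q·r = 3190. δp/p = √((1·δq/q)² + (1·δr/r)²) = √(0.000462 + 0.000136) = 0.0245, so δp = 78.0.
Q = p − s: δQ = √(δp² + δs²) = √(6090 + 9800) = 126
Q = 820, so δQ/Q = 126/820 = 0.154.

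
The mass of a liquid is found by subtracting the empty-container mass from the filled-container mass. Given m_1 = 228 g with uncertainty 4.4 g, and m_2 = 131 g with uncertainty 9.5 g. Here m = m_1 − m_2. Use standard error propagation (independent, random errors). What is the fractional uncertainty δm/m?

0.108

Sums and differences: (δm)² = Σ (cᵢ δxᵢ)².
  (δm_1)² = 19.4;  (δm_2)² = 90.2
δm = √(110) = 10.5 g
m = 97.0 g, so δm/m = 10.5/97.0 = 0.108.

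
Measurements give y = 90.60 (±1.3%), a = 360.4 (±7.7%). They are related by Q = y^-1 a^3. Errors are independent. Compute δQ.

Products/powers → add relative errors in quadrature, weighted by exponent:
  (-1·δy/y)² = (-1×0.0130)² = 0.000169;  (3·δa/a)² = (3×0.0770)² = 0.0534
δQ/Q = √(0.0535) = 0.231
Q = 516700, so δQ = 0.231 × 516700 = 1.2e+05.

1.2e+05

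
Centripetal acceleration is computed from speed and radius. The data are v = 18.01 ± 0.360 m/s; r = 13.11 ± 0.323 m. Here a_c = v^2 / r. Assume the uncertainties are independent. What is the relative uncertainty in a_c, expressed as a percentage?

4.70%

Each factor contributes (exponent × relative error)² to (δa_c/a_c)²:
  (2·δv/v)² = (2×0.0200)² = 0.00160;  (-1·δr/r)² = (-1×0.0246)² = 0.000607
δa_c/a_c = √(0.00221) = 0.0470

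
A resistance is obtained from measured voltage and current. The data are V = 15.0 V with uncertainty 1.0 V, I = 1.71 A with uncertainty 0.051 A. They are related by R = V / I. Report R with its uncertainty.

For a monomial R ∝ V, I^-1, fractional errors add in quadrature:
  (1·δV/V)² = (1×0.0667)² = 0.00444;  (-1·δI/I)² = (-1×0.0298)² = 0.000890
δR/R = √(0.00533) = 0.0730
R = 8.77 Ω, so δR = 0.0730 × 8.77 = 0.641 Ω.

8.77 ± 0.641 Ω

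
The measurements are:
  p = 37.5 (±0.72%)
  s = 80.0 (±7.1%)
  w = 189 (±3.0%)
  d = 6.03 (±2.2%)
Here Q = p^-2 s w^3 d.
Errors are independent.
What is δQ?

Relative error in a monomial: (δQ/Q)² = Σ (nᵢ · δxᵢ/xᵢ)².
  (-2·δp/p)² = (-2×0.00720)² = 0.000207;  (1·δs/s)² = (1×0.0710)² = 0.00504;  (3·δw/w)² = (3×0.0300)² = 0.00810;  (1·δd/d)² = (1×0.0220)² = 0.000484
δQ/Q = √(0.0138) = 0.118
Q = 2.32e+06, so δQ = 0.118 × 2.32e+06 = 2.72e+05.

2.72e+05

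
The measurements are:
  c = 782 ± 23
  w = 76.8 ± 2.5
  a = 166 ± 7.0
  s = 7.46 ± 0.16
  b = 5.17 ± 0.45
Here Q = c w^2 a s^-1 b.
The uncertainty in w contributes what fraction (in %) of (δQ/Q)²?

(δQ/Q)² = (1·δc/c)² + (2·δw/w)² + (1·δa/a)² + (-1·δs/s)² + (1·δb/b)²
  c term: (1×0.0294)² = 0.000865
  w term: (2×0.0326)² = 0.00424
  a term: (1×0.0422)² = 0.00178
  s term: (-1×0.0214)² = 0.000460
  b term: (1×0.0870)² = 0.00758
Total = 0.0149. Share from w = 0.00424/0.0149 = 0.284.

28.4%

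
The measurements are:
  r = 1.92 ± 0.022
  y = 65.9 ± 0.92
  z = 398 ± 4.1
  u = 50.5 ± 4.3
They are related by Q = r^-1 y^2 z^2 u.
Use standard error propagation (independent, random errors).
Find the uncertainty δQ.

1.68e+09

Each factor contributes (exponent × relative error)² to (δQ/Q)²:
  (-1·δr/r)² = (-1×0.0115)² = 0.000131;  (2·δy/y)² = (2×0.0140)² = 0.000780;  (2·δz/z)² = (2×0.0103)² = 0.000424;  (1·δu/u)² = (1×0.0851)² = 0.00725
δQ/Q = √(0.00859) = 0.0927
Q = 1.81e+10, so δQ = 0.0927 × 1.81e+10 = 1.68e+09.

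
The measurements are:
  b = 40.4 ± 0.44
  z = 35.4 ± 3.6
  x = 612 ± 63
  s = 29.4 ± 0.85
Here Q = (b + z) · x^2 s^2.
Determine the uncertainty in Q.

5.38e+09

Let u = b + z = 75.8. δu = √(δb² + δz²) = √(0.194 + 13.0) = 3.63, so δu/u = 0.0478.
Q is then a monomial in u, x, s:
δQ/Q = √((δu/u)² + (2·δx/x)² + (2·δs/s)²) = √(0.00229 + 0.0424 + 0.00334) = 0.219
Q = 2.45e+10, so δQ = 0.219 × 2.45e+10 = 5.38e+09.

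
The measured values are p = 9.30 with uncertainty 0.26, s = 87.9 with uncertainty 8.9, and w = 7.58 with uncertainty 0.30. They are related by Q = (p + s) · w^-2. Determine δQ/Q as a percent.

Let u = p + s = 97.2. δu = √(δp² + δs²) = √(0.0676 + 79.2) = 8.90, so δu/u = 0.0916.
Q is then a monomial in u, w:
δQ/Q = √((δu/u)² + (-2·δw/w)²) = √(0.00839 + 0.00627) = 0.121

12.1%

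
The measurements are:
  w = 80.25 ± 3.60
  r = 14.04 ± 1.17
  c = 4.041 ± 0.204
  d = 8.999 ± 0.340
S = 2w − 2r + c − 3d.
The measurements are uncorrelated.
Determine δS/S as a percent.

Each term contributes (cᵢ δxᵢ)² to (δS)²:
  (2·δw)² = 51.8;  (2·δr)² = 5.48;  (δc)² = 0.0416;  (3·δd)² = 1.04
δS = √(58.4) = 7.64
S = 109.5, so δS/S = 7.64/109.5 = 0.0698.

6.98%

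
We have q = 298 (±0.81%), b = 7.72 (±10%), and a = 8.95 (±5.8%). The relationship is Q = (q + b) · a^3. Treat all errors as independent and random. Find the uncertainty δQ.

Let u = q + b = 306. δu = √(δq² + δb²) = √(5.83 + 0.596) = 2.53, so δu/u = 0.00829.
Q is then a monomial in u, a:
δQ/Q = √((δu/u)² + (3·δa/a)²) = √(6.87e-05 + 0.0303) = 0.174
Q = 2.19e+05, so δQ = 0.174 × 2.19e+05 = 38200.

38200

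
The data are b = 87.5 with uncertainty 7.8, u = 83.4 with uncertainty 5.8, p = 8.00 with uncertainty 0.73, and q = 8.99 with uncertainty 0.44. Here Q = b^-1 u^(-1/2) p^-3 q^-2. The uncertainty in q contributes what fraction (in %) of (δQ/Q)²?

10.2%

(δQ/Q)² = (-1·δb/b)² + (−½·δu/u)² + (-3·δp/p)² + (-2·δq/q)²
  b term: (-1×0.0891)² = 0.00795
  u term: (-0.5×0.0695)² = 0.00121
  p term: (-3×0.0912)² = 0.0749
  q term: (-2×0.0489)² = 0.00958
Total = 0.0937. Share from q = 0.00958/0.0937 = 0.102.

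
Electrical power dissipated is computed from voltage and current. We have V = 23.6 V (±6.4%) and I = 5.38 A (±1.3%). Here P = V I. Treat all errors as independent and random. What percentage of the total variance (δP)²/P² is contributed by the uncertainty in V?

96.0%

(δP/P)² = (1·δV/V)² + (1·δI/I)²
  V term: (1×0.0640)² = 0.00410
  I term: (1×0.0130)² = 0.000169
Total = 0.00426. Share from V = 0.00410/0.00426 = 0.960.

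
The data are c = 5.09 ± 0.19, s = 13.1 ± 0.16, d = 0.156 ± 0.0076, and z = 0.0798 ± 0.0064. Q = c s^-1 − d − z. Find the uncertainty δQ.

Let p = c·s^-1 = 0.389. δp/p = √((1·δc/c)² + (-1·δs/s)²) = √(0.00139 + 0.000149) = 0.0393, so δp = 0.0153.
Q = p − d − z: δQ = √(δp² + δd² + δz²) = √(0.000233 + 5.78e-05 + 4.1e-05) = 0.0182

0.0182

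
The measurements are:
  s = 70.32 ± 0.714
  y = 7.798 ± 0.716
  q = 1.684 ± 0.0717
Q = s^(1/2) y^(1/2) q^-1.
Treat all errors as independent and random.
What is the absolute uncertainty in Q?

0.874

Each factor contributes (exponent × relative error)² to (δQ/Q)²:
  (½·δs/s)² = (0.5×0.0102)² = 2.58e-05;  (½·δy/y)² = (0.5×0.0918)² = 0.00211;  (-1·δq/q)² = (-1×0.0426)² = 0.00181
δQ/Q = √(0.00395) = 0.0628
Q = 13.91, so δQ = 0.0628 × 13.91 = 0.874.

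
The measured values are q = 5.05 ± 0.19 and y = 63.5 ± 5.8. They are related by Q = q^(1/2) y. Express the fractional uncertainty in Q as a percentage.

9.33%

Since Q is a product/quotient, work with relative uncertainties:
  (½·δq/q)² = (0.5×0.0376)² = 0.000354;  (1·δy/y)² = (1×0.0913)² = 0.00834
δQ/Q = √(0.00870) = 0.0933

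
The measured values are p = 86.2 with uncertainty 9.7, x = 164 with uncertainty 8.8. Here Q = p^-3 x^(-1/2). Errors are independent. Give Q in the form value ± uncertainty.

(1.22 ± 0.413) × 10^-7

Products/powers → add relative errors in quadrature, weighted by exponent:
  (-3·δp/p)² = (-3×0.113)² = 0.114;  (−½·δx/x)² = (-0.5×0.0537)² = 0.000720
δQ/Q = √(0.115) = 0.339
Q = 1.22e-07, so δQ = 0.339 × 1.22e-07 = 4.13e-08.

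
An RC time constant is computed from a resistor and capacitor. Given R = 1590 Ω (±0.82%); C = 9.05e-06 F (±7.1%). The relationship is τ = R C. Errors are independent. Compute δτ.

0.00103 s

Relative error in a monomial: (δτ/τ)² = Σ (nᵢ · δxᵢ/xᵢ)².
  (1·δR/R)² = (1×0.00820)² = 6.72e-05;  (1·δC/C)² = (1×0.0710)² = 0.00504
δτ/τ = √(0.00511) = 0.0715
τ = 0.0144 s, so δτ = 0.0715 × 0.0144 = 0.00103 s.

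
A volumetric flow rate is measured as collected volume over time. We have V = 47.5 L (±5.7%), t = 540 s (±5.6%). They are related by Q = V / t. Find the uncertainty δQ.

0.00703 L/s

Products/powers → add relative errors in quadrature, weighted by exponent:
  (1·δV/V)² = (1×0.0570)² = 0.00325;  (-1·δt/t)² = (-1×0.0560)² = 0.00314
δQ/Q = √(0.00639) = 0.0799
Q = 0.0880 L/s, so δQ = 0.0799 × 0.0880 = 0.00703 L/s.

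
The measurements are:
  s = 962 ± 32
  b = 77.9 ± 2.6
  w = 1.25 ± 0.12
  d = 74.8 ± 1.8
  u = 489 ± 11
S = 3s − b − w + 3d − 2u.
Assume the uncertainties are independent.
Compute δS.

S is a linear combination, so absolute uncertainties add in quadrature:
  (3·δs)² = 9220;  (δb)² = 6.76;  (δw)² = 0.0144;  (3·δd)² = 29.2;  (2·δu)² = 484
δS = √(9740) = 98.7

98.7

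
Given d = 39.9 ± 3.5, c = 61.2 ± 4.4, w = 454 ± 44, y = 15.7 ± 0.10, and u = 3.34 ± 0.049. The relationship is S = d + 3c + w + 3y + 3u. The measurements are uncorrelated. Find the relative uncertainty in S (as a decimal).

0.0627

Absolute uncertainties add in quadrature for a linear combination:
  (δd)² = 12.2;  (3·δc)² = 174;  (δw)² = 1940;  (3·δy)² = 0.0900;  (3·δu)² = 0.0216
δS = √(2120) = 46.1
S = 735, so δS/S = 46.1/735 = 0.0627.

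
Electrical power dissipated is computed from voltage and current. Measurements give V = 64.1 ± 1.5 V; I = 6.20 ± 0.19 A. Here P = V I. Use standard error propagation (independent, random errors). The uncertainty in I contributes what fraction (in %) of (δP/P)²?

(δP/P)² = (1·δV/V)² + (1·δI/I)²
  V term: (1×0.0234)² = 0.000548
  I term: (1×0.0306)² = 0.000939
Total = 0.00149. Share from I = 0.000939/0.00149 = 0.632.

63.2%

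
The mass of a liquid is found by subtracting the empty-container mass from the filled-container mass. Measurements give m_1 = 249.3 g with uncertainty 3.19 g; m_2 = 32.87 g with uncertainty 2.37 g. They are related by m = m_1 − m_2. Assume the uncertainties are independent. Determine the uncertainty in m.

m is a linear combination, so absolute uncertainties add in quadrature:
  (δm_1)² = 10.2;  (δm_2)² = 5.62
δm = √(15.8) = 3.97 g

3.97 g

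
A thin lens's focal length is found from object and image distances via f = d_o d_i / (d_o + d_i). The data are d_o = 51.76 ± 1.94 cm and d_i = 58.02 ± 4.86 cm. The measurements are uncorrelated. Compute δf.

1.21 cm

∂f/∂d_o = (d_i/(d_o+d_i))² = 0.279;  ∂f/∂d_i = (d_o/(d_o+d_i))² = 0.222
δf = √((∂f/∂d_o · δd_o)² + (∂f/∂d_i · δd_i)²) = √(0.294 + 1.17) = 1.21 cm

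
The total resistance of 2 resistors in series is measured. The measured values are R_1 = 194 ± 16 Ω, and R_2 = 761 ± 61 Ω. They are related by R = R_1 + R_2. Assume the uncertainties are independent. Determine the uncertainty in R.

Sums and differences: (δR)² = Σ (cᵢ δxᵢ)².
  (δR_1)² = 256;  (δR_2)² = 3720
δR = √(3980) = 63.1 Ω

63.1 Ω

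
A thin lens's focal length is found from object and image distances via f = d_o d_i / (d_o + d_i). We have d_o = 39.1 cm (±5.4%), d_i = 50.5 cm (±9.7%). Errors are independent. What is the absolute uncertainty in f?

1.15 cm

∂f/∂d_o = (d_i/(d_o+d_i))² = 0.318;  ∂f/∂d_i = (d_o/(d_o+d_i))² = 0.190
δf = √((∂f/∂d_o · δd_o)² + (∂f/∂d_i · δd_i)²) = √(0.450 + 0.870) = 1.15 cm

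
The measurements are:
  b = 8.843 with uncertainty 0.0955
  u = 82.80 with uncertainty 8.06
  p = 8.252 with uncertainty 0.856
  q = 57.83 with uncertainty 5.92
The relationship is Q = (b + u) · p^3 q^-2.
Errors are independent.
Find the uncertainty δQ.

5.89

Let w = b + u = 91.64. δw = √(δb² + δu²) = √(0.00912 + 65.0) = 8.06, so δw/w = 0.0880.
Q is then a monomial in w, p, q:
δQ/Q = √((δw/w)² + (3·δp/p)² + (-2·δq/q)²) = √(0.00774 + 0.0968 + 0.0419) = 0.383
Q = 15.40, so δQ = 0.383 × 15.40 = 5.89.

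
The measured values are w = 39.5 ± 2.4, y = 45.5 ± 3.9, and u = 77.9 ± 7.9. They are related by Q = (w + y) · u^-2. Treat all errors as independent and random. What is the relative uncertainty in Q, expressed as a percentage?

Let h = w + y = 85.0. δh = √(δw² + δy²) = √(5.76 + 15.2) = 4.58, so δh/h = 0.0539.
Q is then a monomial in h, u:
δQ/Q = √((δh/h)² + (-2·δu/u)²) = √(0.00290 + 0.0411) = 0.210

21.0%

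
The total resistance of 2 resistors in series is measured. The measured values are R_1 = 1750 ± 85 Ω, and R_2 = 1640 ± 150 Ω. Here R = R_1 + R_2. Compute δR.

Each term contributes (cᵢ δxᵢ)² to (δR)²:
  (δR_1)² = 7220;  (δR_2)² = 22500
δR = √(29700) = 172 Ω

172 Ω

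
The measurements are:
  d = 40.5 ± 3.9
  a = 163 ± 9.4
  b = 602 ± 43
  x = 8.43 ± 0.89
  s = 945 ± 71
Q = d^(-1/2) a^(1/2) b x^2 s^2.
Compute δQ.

Since Q is a product/quotient, work with relative uncertainties:
  (−½·δd/d)² = (-0.5×0.0963)² = 0.00232;  (½·δa/a)² = (0.5×0.0577)² = 0.000831;  (1·δb/b)² = (1×0.0714)² = 0.00510;  (2·δx/x)² = (2×0.106)² = 0.0446;  (2·δs/s)² = (2×0.0751)² = 0.0226
δQ/Q = √(0.0754) = 0.275
Q = 7.66e+10, so δQ = 0.275 × 7.66e+10 = 2.1e+10.

2.1e+10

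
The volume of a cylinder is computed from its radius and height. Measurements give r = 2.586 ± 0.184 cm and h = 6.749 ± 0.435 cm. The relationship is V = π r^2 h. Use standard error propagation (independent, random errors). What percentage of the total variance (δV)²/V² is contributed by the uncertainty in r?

(δV/V)² = (2·δr/r)² + (1·δh/h)²
  r term: (2×0.0712)² = 0.0203
  h term: (1×0.0645)² = 0.00415
Total = 0.0244. Share from r = 0.0203/0.0244 = 0.830.

83.0%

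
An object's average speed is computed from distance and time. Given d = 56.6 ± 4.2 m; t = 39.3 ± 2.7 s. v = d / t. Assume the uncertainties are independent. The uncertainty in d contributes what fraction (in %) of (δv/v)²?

(δv/v)² = (1·δd/d)² + (-1·δt/t)²
  d term: (1×0.0742)² = 0.00551
  t term: (-1×0.0687)² = 0.00472
Total = 0.0102. Share from d = 0.00551/0.0102 = 0.538.

53.8%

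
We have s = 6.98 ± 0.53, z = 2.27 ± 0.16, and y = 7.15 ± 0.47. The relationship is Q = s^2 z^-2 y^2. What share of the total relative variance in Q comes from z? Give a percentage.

33.0%

(δQ/Q)² = (2·δs/s)² + (-2·δz/z)² + (2·δy/y)²
  s term: (2×0.0759)² = 0.0231
  z term: (-2×0.0705)² = 0.0199
  y term: (2×0.0657)² = 0.0173
Total = 0.0602. Share from z = 0.0199/0.0602 = 0.330.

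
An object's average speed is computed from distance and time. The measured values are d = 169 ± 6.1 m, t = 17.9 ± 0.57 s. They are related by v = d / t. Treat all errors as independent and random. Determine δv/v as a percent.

v is a product of powers, so relative uncertainties combine in quadrature:
  (1·δd/d)² = (1×0.0361)² = 0.00130;  (-1·δt/t)² = (-1×0.0318)² = 0.00101
δv/v = √(0.00232) = 0.0481

4.81%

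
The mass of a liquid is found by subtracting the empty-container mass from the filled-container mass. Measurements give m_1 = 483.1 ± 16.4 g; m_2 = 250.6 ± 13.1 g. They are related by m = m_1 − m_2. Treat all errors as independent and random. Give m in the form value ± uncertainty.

Sums and differences: (δm)² = Σ (cᵢ δxᵢ)².
  (δm_1)² = 269;  (δm_2)² = 172
δm = √(441) = 21.0 g
m = 232.5 g.

232.5 ± 21.0 g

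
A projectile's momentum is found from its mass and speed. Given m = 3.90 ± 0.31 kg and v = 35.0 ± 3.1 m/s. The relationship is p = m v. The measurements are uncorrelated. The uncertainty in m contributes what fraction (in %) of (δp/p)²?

44.6%

(δp/p)² = (1·δm/m)² + (1·δv/v)²
  m term: (1×0.0795)² = 0.00632
  v term: (1×0.0886)² = 0.00784
Total = 0.0142. Share from m = 0.00632/0.0142 = 0.446.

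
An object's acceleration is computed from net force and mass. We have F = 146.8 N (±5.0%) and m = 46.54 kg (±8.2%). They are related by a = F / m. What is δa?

Products/powers → add relative errors in quadrature, weighted by exponent:
  (1·δF/F)² = (1×0.0500)² = 0.00250;  (-1·δm/m)² = (-1×0.0820)² = 0.00672
δa/a = √(0.00922) = 0.0960
a = 3.154 m/s^2, so δa = 0.0960 × 3.154 = 0.303 m/s^2.

0.303 m/s^2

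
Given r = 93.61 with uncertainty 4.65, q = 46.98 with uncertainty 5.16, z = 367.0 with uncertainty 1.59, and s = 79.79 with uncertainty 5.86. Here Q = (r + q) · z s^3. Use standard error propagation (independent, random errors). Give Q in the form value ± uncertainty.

Let u = r + q = 140.6. δu = √(δr² + δq²) = √(21.6 + 26.6) = 6.95, so δu/u = 0.0494.
Q is then a monomial in u, z, s:
δQ/Q = √((δu/u)² + (1·δz/z)² + (3·δs/s)²) = √(0.00244 + 1.88e-05 + 0.0485) = 0.226
Q = 2.621e+10, so δQ = 0.226 × 2.621e+10 = 5.92e+09.

(2.621 ± 0.592) × 10^10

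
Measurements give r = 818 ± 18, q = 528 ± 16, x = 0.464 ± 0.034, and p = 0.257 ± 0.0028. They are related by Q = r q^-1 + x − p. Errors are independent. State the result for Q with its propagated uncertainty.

Let w = r·q^-1 = 1.55. δw/w = √((1·δr/r)² + (-1·δq/q)²) = √(0.000484 + 0.000918) = 0.0374, so δw = 0.0580.
Q = w + x − p: δQ = √(δw² + δx² + δp²) = √(0.00337 + 0.00116 + 7.84e-06) = 0.0673
Q = 1.76.

1.76 ± 0.0673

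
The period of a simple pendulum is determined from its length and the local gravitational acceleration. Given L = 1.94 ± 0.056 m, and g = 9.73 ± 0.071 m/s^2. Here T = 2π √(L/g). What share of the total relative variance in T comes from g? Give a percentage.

(δT/T)² = (½·δL/L)² + (−½·δg/g)²
  L term: (0.5×0.0289)² = 0.000208
  g term: (-0.5×0.00730)² = 1.33e-05
Total = 0.000222. Share from g = 1.33e-05/0.000222 = 0.0601.

6.01%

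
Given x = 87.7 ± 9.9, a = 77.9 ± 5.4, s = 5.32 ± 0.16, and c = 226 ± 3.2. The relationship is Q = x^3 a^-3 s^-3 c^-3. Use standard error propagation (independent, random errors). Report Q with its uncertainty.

(8.21 ± 3.36) × 10^-10

Each factor contributes (exponent × relative error)² to (δQ/Q)²:
  (3·δx/x)² = (3×0.113)² = 0.115;  (-3·δa/a)² = (-3×0.0693)² = 0.0432;  (-3·δs/s)² = (-3×0.0301)² = 0.00814;  (-3·δc/c)² = (-3×0.0142)² = 0.00180
δQ/Q = √(0.168) = 0.410
Q = 8.21e-10, so δQ = 0.410 × 8.21e-10 = 3.36e-10.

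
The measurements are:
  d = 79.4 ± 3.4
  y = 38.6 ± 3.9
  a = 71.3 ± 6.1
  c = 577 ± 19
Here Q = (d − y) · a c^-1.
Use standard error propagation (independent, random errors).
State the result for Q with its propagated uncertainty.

Let u = d − y = 40.8. δu = √(δd² + δy²) = √(11.6 + 15.2) = 5.17, so δu/u = 0.127.
Q is then a monomial in u, a, c:
δQ/Q = √((δu/u)² + (1·δa/a)² + (-1·δc/c)²) = √(0.0161 + 0.00732 + 0.00108) = 0.156
Q = 5.04, so δQ = 0.156 × 5.04 = 0.789.

5.04 ± 0.789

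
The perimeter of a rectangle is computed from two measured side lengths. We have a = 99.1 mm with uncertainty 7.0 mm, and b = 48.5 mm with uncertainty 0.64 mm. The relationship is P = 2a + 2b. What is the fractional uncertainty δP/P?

0.0476

Sums and differences: (δP)² = Σ (cᵢ δxᵢ)².
  (2·δa)² = 196;  (2·δb)² = 1.64
δP = √(198) = 14.1 mm
P = 295 mm, so δP/P = 14.1/295 = 0.0476.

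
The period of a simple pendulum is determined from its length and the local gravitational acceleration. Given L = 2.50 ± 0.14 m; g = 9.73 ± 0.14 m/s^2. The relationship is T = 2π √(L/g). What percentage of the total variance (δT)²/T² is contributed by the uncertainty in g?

(δT/T)² = (½·δL/L)² + (−½·δg/g)²
  L term: (0.5×0.0560)² = 0.000784
  g term: (-0.5×0.0144)² = 5.18e-05
Total = 0.000836. Share from g = 5.18e-05/0.000836 = 0.0619.

6.19%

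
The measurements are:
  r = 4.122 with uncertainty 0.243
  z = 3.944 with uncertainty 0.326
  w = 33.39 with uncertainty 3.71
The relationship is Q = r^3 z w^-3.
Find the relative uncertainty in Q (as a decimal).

0.386

For a monomial Q ∝ r^3, z, w^-3, fractional errors add in quadrature:
  (3·δr/r)² = (3×0.0590)² = 0.0313;  (1·δz/z)² = (1×0.0827)² = 0.00683;  (-3·δw/w)² = (-3×0.111)² = 0.111
δQ/Q = √(0.149) = 0.386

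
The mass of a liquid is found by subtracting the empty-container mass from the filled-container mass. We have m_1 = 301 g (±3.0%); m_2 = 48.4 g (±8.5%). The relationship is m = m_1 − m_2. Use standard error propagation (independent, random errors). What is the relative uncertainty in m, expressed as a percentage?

3.93%

Absolute uncertainties add in quadrature for a linear combination:
  (δm_1)² = 81.5;  (δm_2)² = 16.9
δm = √(98.5) = 9.92 g
m = 253 g, so δm/m = 9.92/253 = 0.0393.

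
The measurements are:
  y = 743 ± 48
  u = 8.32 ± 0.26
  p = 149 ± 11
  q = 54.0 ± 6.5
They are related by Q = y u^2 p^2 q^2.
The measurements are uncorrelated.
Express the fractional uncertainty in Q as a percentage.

Q is a product of powers, so relative uncertainties combine in quadrature:
  (1·δy/y)² = (1×0.0646)² = 0.00417;  (2·δu/u)² = (2×0.0312)² = 0.00391;  (2·δp/p)² = (2×0.0738)² = 0.0218;  (2·δq/q)² = (2×0.120)² = 0.0580
δQ/Q = √(0.0878) = 0.296

29.6%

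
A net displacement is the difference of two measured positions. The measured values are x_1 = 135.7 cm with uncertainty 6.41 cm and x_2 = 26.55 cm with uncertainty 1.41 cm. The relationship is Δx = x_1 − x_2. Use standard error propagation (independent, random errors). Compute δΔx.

6.56 cm

For a sum/difference, combine absolute errors in quadrature:
  (δx_1)² = 41.1;  (δx_2)² = 1.99
δΔx = √(43.1) = 6.56 cm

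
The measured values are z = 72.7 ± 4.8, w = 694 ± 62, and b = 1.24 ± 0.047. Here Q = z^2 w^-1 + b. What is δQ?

Let p = z^2·w^-1 = 7.62. δp/p = √((2·δz/z)² + (-1·δw/w)²) = √(0.0174 + 0.00798) = 0.159, so δp = 1.21.
Q = p + b: δQ = √(δp² + δb²) = √(1.47 + 0.00221) = 1.22

1.22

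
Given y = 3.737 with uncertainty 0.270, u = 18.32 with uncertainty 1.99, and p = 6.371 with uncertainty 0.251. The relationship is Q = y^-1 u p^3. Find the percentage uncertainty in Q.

17.6%

Products/powers → add relative errors in quadrature, weighted by exponent:
  (-1·δy/y)² = (-1×0.0723)² = 0.00522;  (1·δu/u)² = (1×0.109)² = 0.0118;  (3·δp/p)² = (3×0.0394)² = 0.0140
δQ/Q = √(0.0310) = 0.176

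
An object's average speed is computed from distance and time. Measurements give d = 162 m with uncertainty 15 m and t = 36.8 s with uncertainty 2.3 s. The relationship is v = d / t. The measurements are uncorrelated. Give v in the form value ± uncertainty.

4.40 ± 0.492 m/s

Each factor contributes (exponent × relative error)² to (δv/v)²:
  (1·δd/d)² = (1×0.0926)² = 0.00857;  (-1·δt/t)² = (-1×0.0625)² = 0.00391
δv/v = √(0.0125) = 0.112
v = 4.40 m/s, so δv = 0.112 × 4.40 = 0.492 m/s.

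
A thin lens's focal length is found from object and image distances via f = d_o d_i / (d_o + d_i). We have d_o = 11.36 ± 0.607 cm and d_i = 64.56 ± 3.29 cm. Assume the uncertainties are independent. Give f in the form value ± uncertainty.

9.660 ± 0.445 cm

∂f/∂d_o = (d_i/(d_o+d_i))² = 0.723;  ∂f/∂d_i = (d_o/(d_o+d_i))² = 0.0224
δf = √((∂f/∂d_o · δd_o)² + (∂f/∂d_i · δd_i)²) = √(0.193 + 0.00543) = 0.445 cm
f = 9.660 cm.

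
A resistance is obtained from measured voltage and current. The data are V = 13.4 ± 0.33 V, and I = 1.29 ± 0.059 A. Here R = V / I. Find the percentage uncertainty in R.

For a monomial R ∝ V, I^-1, fractional errors add in quadrature:
  (1·δV/V)² = (1×0.0246)² = 0.000606;  (-1·δI/I)² = (-1×0.0457)² = 0.00209
δR/R = √(0.00270) = 0.0519

5.19%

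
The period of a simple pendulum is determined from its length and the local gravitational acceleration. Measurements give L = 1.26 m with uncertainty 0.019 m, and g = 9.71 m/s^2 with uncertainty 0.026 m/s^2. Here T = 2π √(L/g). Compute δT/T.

0.00766

Products/powers → add relative errors in quadrature, weighted by exponent:
  (½·δL/L)² = (0.5×0.0151)² = 5.68e-05;  (−½·δg/g)² = (-0.5×0.00268)² = 1.79e-06
δT/T = √(5.86e-05) = 0.00766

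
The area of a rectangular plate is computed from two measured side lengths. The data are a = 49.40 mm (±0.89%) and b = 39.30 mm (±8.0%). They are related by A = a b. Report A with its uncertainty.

Relative error in a monomial: (δA/A)² = Σ (nᵢ · δxᵢ/xᵢ)².
  (1·δa/a)² = (1×0.00890)² = 7.92e-05;  (1·δb/b)² = (1×0.0800)² = 0.00640
δA/A = √(0.00648) = 0.0805
A = 1941 mm^2, so δA = 0.0805 × 1941 = 156 mm^2.

1941 ± 156 mm^2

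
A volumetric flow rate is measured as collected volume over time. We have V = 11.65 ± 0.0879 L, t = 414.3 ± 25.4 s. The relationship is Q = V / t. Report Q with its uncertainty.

Products/powers → add relative errors in quadrature, weighted by exponent:
  (1·δV/V)² = (1×0.00755)² = 5.69e-05;  (-1·δt/t)² = (-1×0.0613)² = 0.00376
δQ/Q = √(0.00382) = 0.0618
Q = 0.02812 L/s, so δQ = 0.0618 × 0.02812 = 0.00174 L/s.

0.02812 ± 0.00174 L/s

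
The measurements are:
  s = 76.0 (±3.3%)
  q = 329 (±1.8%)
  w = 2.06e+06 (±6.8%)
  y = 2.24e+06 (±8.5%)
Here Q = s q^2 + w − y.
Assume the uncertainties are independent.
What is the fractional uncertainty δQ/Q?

Let p = s·q^2 = 8.23e+06. δp/p = √((1·δs/s)² + (2·δq/q)²) = √(0.00109 + 0.00130) = 0.0488, so δp = 4.02e+05.
Q = p + w − y: δQ = √(δp² + δw² + δy²) = √(1.61e+11 + 1.96e+10 + 3.63e+10) = 4.66e+05
Q = 8.05e+06, so δQ/Q = 4.66e+05/8.05e+06 = 0.0579.

0.0579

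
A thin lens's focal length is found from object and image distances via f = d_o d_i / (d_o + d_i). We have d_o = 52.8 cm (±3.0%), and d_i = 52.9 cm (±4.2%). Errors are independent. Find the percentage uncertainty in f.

2.58%

∂f/∂d_o = (d_i/(d_o+d_i))² = 0.250;  ∂f/∂d_i = (d_o/(d_o+d_i))² = 0.250
δf = √((∂f/∂d_o · δd_o)² + (∂f/∂d_i · δd_i)²) = √(0.157 + 0.307) = 0.682 cm
f = 26.4 cm, so δf/f = 0.682/26.4 = 0.0258.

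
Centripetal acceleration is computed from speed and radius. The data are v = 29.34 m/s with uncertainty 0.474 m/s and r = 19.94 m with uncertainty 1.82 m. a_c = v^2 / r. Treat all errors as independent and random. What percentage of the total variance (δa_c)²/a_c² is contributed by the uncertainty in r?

88.9%

(δa_c/a_c)² = (2·δv/v)² + (-1·δr/r)²
  v term: (2×0.0162)² = 0.00104
  r term: (-1×0.0913)² = 0.00833
Total = 0.00937. Share from r = 0.00833/0.00937 = 0.889.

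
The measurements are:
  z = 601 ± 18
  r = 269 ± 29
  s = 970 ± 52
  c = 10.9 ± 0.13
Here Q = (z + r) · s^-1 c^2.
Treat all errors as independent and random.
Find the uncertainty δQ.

7.52

Let u = z + r = 870. δu = √(δz² + δr²) = √(324 + 841) = 34.1, so δu/u = 0.0392.
Q is then a monomial in u, s, c:
δQ/Q = √((δu/u)² + (-1·δs/s)² + (2·δc/c)²) = √(0.00154 + 0.00287 + 0.000569) = 0.0706
Q = 107, so δQ = 0.0706 × 107 = 7.52.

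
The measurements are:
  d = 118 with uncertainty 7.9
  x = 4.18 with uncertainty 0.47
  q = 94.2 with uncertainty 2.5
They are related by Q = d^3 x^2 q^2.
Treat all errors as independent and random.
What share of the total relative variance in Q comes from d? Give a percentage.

43.0%

(δQ/Q)² = (3·δd/d)² + (2·δx/x)² + (2·δq/q)²
  d term: (3×0.0669)² = 0.0403
  x term: (2×0.112)² = 0.0506
  q term: (2×0.0265)² = 0.00282
Total = 0.0937. Share from d = 0.0403/0.0937 = 0.430.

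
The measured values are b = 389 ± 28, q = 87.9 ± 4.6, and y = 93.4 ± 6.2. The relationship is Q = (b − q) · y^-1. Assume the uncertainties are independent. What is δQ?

Let u = b − q = 301. δu = √(δb² + δq²) = √(784 + 21.2) = 28.4, so δu/u = 0.0942.
Q is then a monomial in u, y:
δQ/Q = √((δu/u)² + (-1·δy/y)²) = √(0.00888 + 0.00441) = 0.115
Q = 3.22, so δQ = 0.115 × 3.22 = 0.372.

0.372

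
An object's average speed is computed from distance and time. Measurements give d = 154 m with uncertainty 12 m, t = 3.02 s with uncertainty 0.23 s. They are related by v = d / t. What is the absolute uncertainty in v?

v is a product of powers, so relative uncertainties combine in quadrature:
  (1·δd/d)² = (1×0.0779)² = 0.00607;  (-1·δt/t)² = (-1×0.0762)² = 0.00580
δv/v = √(0.0119) = 0.109
v = 51.0 m/s, so δv = 0.109 × 51.0 = 5.56 m/s.

5.56 m/s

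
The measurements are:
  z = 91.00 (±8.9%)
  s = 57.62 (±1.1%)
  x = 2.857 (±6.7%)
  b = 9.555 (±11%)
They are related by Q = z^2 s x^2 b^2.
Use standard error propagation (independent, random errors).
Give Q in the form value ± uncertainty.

(3.556 ± 1.11) × 10^8

Products/powers → add relative errors in quadrature, weighted by exponent:
  (2·δz/z)² = (2×0.0890)² = 0.0317;  (1·δs/s)² = (1×0.0110)² = 0.000121;  (2·δx/x)² = (2×0.0670)² = 0.0180;  (2·δb/b)² = (2×0.110)² = 0.0484
δQ/Q = √(0.0982) = 0.313
Q = 3.556e+08, so δQ = 0.313 × 3.556e+08 = 1.11e+08.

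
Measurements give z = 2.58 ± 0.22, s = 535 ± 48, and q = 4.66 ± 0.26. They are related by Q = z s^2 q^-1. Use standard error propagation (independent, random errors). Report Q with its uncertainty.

(1.58 ± 0.327) × 10^5

Each factor contributes (exponent × relative error)² to (δQ/Q)²:
  (1·δz/z)² = (1×0.0853)² = 0.00727;  (2·δs/s)² = (2×0.0897)² = 0.0322;  (-1·δq/q)² = (-1×0.0558)² = 0.00311
δQ/Q = √(0.0426) = 0.206
Q = 1.58e+05, so δQ = 0.206 × 1.58e+05 = 32700.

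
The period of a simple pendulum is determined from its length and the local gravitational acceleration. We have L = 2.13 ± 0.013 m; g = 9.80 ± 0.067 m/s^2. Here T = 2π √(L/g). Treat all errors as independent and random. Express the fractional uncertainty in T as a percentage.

0.458%

Since T is a product/quotient, work with relative uncertainties:
  (½·δL/L)² = (0.5×0.00610)² = 9.31e-06;  (−½·δg/g)² = (-0.5×0.00684)² = 1.17e-05
δT/T = √(2.1e-05) = 0.00458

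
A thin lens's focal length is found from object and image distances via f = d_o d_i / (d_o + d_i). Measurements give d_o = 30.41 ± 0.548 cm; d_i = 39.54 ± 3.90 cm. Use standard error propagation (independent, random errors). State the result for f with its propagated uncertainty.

17.19 ± 0.758 cm

∂f/∂d_o = (d_i/(d_o+d_i))² = 0.320;  ∂f/∂d_i = (d_o/(d_o+d_i))² = 0.189
δf = √((∂f/∂d_o · δd_o)² + (∂f/∂d_i · δd_i)²) = √(0.0307 + 0.543) = 0.758 cm
f = 17.19 cm.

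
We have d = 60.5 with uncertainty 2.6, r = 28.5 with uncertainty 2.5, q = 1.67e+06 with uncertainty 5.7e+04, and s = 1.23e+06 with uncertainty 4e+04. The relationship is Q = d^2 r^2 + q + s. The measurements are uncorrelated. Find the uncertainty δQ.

Let p = d^2·r^2 = 2.97e+06. δp/p = √((2·δd/d)² + (2·δr/r)²) = √(0.00739 + 0.0308) = 0.195, so δp = 5.81e+05.
Q = p + q + s: δQ = √(δp² + δq² + δs²) = √(3.37e+11 + 3.25e+09 + 1.6e+09) = 5.85e+05

5.85e+05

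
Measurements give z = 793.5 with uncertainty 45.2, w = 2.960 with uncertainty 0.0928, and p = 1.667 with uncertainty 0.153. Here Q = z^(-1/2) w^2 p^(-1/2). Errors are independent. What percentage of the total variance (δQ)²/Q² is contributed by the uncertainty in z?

(δQ/Q)² = (−½·δz/z)² + (2·δw/w)² + (−½·δp/p)²
  z term: (-0.5×0.0570)² = 0.000811
  w term: (2×0.0314)² = 0.00393
  p term: (-0.5×0.0918)² = 0.00211
Total = 0.00685. Share from z = 0.000811/0.00685 = 0.118.

11.8%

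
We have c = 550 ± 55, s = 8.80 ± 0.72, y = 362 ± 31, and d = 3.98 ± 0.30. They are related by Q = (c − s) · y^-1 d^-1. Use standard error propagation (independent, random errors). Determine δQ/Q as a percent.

Let u = c − s = 541. δu = √(δc² + δs²) = √(3020 + 0.518) = 55.0, so δu/u = 0.102.
Q is then a monomial in u, y, d:
δQ/Q = √((δu/u)² + (-1·δy/y)² + (-1·δd/d)²) = √(0.0103 + 0.00733 + 0.00568) = 0.153

15.3%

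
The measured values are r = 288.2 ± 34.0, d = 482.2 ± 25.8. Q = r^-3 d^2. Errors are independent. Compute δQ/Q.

Each factor contributes (exponent × relative error)² to (δQ/Q)²:
  (-3·δr/r)² = (-3×0.118)² = 0.125;  (2·δd/d)² = (2×0.0535)² = 0.0115
δQ/Q = √(0.137) = 0.370

0.370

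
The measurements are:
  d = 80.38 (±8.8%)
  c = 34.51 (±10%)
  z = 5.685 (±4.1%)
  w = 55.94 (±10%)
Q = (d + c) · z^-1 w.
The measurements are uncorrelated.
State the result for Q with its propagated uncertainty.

Let u = d + c = 114.9. δu = √(δd² + δc²) = √(50.0 + 11.9) = 7.87, so δu/u = 0.0685.
Q is then a monomial in u, z, w:
δQ/Q = √((δu/u)² + (-1·δz/z)² + (1·δw/w)²) = √(0.00469 + 0.00168 + 0.0100) = 0.128
Q = 1131, so δQ = 0.128 × 1131 = 145.

1131 ± 145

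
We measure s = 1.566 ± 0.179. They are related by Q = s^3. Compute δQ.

Relative error in a monomial: (δQ/Q)² = Σ (nᵢ · δxᵢ/xᵢ)².
  (3·δs/s)² = (3×0.114)² = 0.118
δQ/Q = √(0.118) = 0.343
Q = 3.840, so δQ = 0.343 × 3.840 = 1.32.

1.32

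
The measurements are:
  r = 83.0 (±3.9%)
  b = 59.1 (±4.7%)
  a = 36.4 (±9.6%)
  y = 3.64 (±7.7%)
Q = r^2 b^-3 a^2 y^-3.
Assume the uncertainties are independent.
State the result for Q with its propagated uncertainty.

0.917 ± 0.313

Since Q is a product/quotient, work with relative uncertainties:
  (2·δr/r)² = (2×0.0390)² = 0.00608;  (-3·δb/b)² = (-3×0.0470)² = 0.0199;  (2·δa/a)² = (2×0.0960)² = 0.0369;  (-3·δy/y)² = (-3×0.0770)² = 0.0534
δQ/Q = √(0.116) = 0.341
Q = 0.917, so δQ = 0.341 × 0.917 = 0.313.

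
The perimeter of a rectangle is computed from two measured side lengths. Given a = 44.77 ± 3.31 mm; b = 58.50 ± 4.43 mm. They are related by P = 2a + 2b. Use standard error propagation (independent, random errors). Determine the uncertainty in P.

Absolute uncertainties add in quadrature for a linear combination:
  (2·δa)² = 43.8;  (2·δb)² = 78.5
δP = √(122) = 11.1 mm

11.1 mm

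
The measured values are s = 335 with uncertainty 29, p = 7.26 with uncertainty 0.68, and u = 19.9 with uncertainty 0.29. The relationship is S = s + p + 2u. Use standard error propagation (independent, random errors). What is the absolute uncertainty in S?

For a sum/difference, combine absolute errors in quadrature:
  (δs)² = 841;  (δp)² = 0.462;  (2·δu)² = 0.336
δS = √(842) = 29.0

29.0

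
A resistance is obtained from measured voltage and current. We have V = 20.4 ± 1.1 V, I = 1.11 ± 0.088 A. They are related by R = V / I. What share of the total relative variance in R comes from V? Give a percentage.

(δR/R)² = (1·δV/V)² + (-1·δI/I)²
  V term: (1×0.0539)² = 0.00291
  I term: (-1×0.0793)² = 0.00629
Total = 0.00919. Share from V = 0.00291/0.00919 = 0.316.

31.6%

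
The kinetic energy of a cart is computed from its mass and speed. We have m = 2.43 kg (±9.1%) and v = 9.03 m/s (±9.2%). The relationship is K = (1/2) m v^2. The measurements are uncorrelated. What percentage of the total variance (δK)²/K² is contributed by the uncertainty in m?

19.7%

(δK/K)² = (1·δm/m)² + (2·δv/v)²
  m term: (1×0.0910)² = 0.00828
  v term: (2×0.0920)² = 0.0339
Total = 0.0421. Share from m = 0.00828/0.0421 = 0.197.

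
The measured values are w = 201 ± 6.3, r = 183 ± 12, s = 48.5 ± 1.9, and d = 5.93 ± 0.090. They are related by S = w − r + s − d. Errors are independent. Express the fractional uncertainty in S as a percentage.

22.6%

Sums and differences: (δS)² = Σ (cᵢ δxᵢ)².
  (δw)² = 39.7;  (δr)² = 144;  (δs)² = 3.61;  (δd)² = 0.00810
δS = √(187) = 13.7
S = 60.6, so δS/S = 13.7/60.6 = 0.226.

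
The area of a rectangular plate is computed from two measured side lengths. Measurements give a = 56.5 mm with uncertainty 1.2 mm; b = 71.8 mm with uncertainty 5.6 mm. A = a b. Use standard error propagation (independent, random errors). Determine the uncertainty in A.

Since A is a product/quotient, work with relative uncertainties:
  (1·δa/a)² = (1×0.0212)² = 0.000451;  (1·δb/b)² = (1×0.0780)² = 0.00608
δA/A = √(0.00653) = 0.0808
A = 4060 mm^2, so δA = 0.0808 × 4060 = 328 mm^2.

328 mm^2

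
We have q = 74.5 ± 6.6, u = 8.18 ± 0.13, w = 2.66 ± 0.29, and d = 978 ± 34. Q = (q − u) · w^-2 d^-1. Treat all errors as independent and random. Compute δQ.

0.00232

Let h = q − u = 66.3. δh = √(δq² + δu²) = √(43.6 + 0.0169) = 6.60, so δh/h = 0.0995.
Q is then a monomial in h, w, d:
δQ/Q = √((δh/h)² + (-2·δw/w)² + (-1·δd/d)²) = √(0.00991 + 0.0475 + 0.00121) = 0.242
Q = 0.00958, so δQ = 0.242 × 0.00958 = 0.00232.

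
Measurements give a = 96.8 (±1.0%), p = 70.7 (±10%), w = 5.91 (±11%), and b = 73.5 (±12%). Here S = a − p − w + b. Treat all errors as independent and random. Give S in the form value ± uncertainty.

For a sum/difference, combine absolute errors in quadrature:
  (δa)² = 0.937;  (δp)² = 50.0;  (δw)² = 0.423;  (δb)² = 77.8
δS = √(129) = 11.4
S = 93.7.

93.7 ± 11.4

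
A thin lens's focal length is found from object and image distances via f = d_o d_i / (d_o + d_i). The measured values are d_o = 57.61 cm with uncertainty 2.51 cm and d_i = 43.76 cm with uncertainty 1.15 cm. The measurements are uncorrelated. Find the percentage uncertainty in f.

2.40%

∂f/∂d_o = (d_i/(d_o+d_i))² = 0.186;  ∂f/∂d_i = (d_o/(d_o+d_i))² = 0.323
δf = √((∂f/∂d_o · δd_o)² + (∂f/∂d_i · δd_i)²) = √(0.219 + 0.138) = 0.597 cm
f = 24.87 cm, so δf/f = 0.597/24.87 = 0.0240.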